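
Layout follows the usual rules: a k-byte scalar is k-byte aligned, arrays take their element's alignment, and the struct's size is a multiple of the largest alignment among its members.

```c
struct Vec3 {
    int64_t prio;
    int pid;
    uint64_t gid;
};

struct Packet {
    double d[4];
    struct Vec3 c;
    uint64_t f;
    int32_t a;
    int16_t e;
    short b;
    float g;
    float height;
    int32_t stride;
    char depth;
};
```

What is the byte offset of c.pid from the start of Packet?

Vec3: 0..8  prio  (8B, 8-aligned); 8..12  pid  (4B, 4-aligned); 12..16  -- padding (4B); 16..24  gid  (8B, 8-aligned); sizeof = 24, alignof = 8
0..32  d  (32B, 8-aligned)
32..56  c  (24B, 8-aligned)
within Vec3: pid at 8
32 + 8 = 40

40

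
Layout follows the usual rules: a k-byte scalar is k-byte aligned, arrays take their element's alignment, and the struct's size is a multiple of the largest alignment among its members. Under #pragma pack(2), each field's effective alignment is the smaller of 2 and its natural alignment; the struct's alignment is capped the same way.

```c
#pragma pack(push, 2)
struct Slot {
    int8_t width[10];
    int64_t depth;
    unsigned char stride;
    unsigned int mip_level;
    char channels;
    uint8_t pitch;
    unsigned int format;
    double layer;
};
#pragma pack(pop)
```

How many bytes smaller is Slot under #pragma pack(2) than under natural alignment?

10

natural layout:
  0..10  width  (10B, 1-aligned)
  10..16  -- padding (6B)
  16..24  depth  (8B, 8-aligned)
  24..25  stride  (1B, 1-aligned)
  25..28  -- padding (3B)
  28..32  mip_level  (4B, 4-aligned)
  32..33  channels  (1B, 1-aligned)
  33..34  pitch  (1B, 1-aligned)
  34..36  -- padding (2B)
  36..40  format  (4B, 4-aligned)
  40..48  layer  (8B, 8-aligned)
  sizeof = 48, alignof = 8
packed(2) layout:
  0..10  width  (10B, 1-aligned)
  10..18  depth  (8B, 2-aligned)
  18..19  stride  (1B, 1-aligned)
  19..20  -- padding (1B)
  20..24  mip_level  (4B, 2-aligned)
  24..25  channels  (1B, 1-aligned)
  25..26  pitch  (1B, 1-aligned)
  26..30  format  (4B, 2-aligned)
  30..38  layer  (8B, 2-aligned)
  sizeof = 38, alignof = 2
48 − 38 = 10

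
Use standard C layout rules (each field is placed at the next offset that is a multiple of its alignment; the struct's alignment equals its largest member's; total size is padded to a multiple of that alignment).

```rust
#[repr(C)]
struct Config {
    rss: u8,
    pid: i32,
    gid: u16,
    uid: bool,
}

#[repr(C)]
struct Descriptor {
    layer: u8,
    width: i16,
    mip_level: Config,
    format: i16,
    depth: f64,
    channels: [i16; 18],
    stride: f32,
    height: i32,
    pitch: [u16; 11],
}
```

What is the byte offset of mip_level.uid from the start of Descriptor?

Config: 0..1  rss  (1B, 1-aligned); 1..4  -- padding (3B); 4..8  pid  (4B, 4-aligned); 8..10  gid  (2B, 2-aligned); 10..11  uid  (1B, 1-aligned); 11..12  -- tail padding (1B); sizeof = 12, alignof = 4
0..1  layer  (1B, 1-aligned)
1..2  -- padding (1B)
2..4  width  (2B, 2-aligned)
4..16  mip_level  (12B, 4-aligned)
within Config: uid at 10
4 + 10 = 14

14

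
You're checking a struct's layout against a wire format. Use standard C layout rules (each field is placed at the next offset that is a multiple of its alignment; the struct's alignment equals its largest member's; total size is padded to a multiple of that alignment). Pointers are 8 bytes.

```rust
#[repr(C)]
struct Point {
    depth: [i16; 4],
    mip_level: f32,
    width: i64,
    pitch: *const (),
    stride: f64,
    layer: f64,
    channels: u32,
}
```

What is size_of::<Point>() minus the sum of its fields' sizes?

0..8  depth  (8B, 2-aligned)
8..12  mip_level  (4B, 4-aligned)
12..16  -- padding (4B)
16..24  width  (8B, 8-aligned)
24..32  pitch  (8B, 8-aligned)
32..40  stride  (8B, 8-aligned)
40..48  layer  (8B, 8-aligned)
48..52  channels  (4B, 4-aligned)
52..56  -- tail padding (4B)
sizeof = 56, alignof = 8
data bytes 48, size 56 → padding 8

8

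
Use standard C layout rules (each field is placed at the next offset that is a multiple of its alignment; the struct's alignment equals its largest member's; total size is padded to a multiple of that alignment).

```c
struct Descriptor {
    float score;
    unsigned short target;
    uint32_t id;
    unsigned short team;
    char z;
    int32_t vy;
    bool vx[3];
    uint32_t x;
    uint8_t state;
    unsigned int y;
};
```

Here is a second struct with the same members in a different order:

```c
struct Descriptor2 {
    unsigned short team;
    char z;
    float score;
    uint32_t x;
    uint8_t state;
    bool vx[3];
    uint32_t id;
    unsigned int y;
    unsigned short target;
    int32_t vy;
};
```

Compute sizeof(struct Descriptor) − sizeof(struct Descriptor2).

0..4  score  (4B, 4-aligned)
4..6  target  (2B, 2-aligned)
6..8  -- padding (2B)
8..12  id  (4B, 4-aligned)
12..14  team  (2B, 2-aligned)
14..15  z  (1B, 1-aligned)
15..16  -- padding (1B)
16..20  vy  (4B, 4-aligned)
20..23  vx  (3B, 1-aligned)
23..24  -- padding (1B)
24..28  x  (4B, 4-aligned)
28..29  state  (1B, 1-aligned)
29..32  -- padding (3B)
32..36  y  (4B, 4-aligned)
sizeof = 36, alignof = 4
— Descriptor2 —
0..2  team  (2B, 2-aligned)
2..3  z  (1B, 1-aligned)
3..4  -- padding (1B)
4..8  score  (4B, 4-aligned)
8..12  x  (4B, 4-aligned)
12..13  state  (1B, 1-aligned)
13..16  vx  (3B, 1-aligned)
16..20  id  (4B, 4-aligned)
20..24  y  (4B, 4-aligned)
24..26  target  (2B, 2-aligned)
26..28  -- padding (2B)
28..32  vy  (4B, 4-aligned)
sizeof = 32, alignof = 4
36 − 32 = 4

4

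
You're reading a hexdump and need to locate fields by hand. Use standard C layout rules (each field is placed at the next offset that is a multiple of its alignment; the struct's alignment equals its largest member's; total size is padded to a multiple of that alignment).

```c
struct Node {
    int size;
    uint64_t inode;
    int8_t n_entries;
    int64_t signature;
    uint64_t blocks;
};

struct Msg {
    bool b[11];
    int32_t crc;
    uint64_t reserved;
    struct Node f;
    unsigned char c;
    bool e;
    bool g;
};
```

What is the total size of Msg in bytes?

Node: size at 0 (size 4, align 4) → ends 4; pad 4 to align 8 for inode; inode at 8 (size 8, align 8) → ends 16; n_entries at 16 (size 1, align 1) → ends 17; pad 7 to align 8 for signature; signature at 24 (size 8, align 8) → ends 32; blocks at 32 (size 8, align 8) → ends 40; total 40 bytes, alignment 8
b at 0 (size 11, align 1) → ends 11
pad 1 to align 4 for crc
crc at 12 (size 4, align 4) → ends 16
reserved at 16 (size 8, align 8) → ends 24
f at 24 (size 40, align 8) → ends 64
c at 64 (size 1, align 1) → ends 65
e at 65 (size 1, align 1) → ends 66
g at 66 (size 1, align 1) → ends 67
tail pad 5 to reach multiple of 8
total 72 bytes, alignment 8

72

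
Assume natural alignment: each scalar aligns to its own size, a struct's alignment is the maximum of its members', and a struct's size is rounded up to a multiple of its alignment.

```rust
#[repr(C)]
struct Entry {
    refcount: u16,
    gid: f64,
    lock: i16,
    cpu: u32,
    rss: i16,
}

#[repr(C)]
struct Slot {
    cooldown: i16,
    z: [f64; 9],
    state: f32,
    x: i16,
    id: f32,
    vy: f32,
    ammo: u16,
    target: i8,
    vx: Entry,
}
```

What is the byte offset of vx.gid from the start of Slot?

Entry: refcount at 0 (size 2, align 2) → ends 2; pad 6 to align 8 for gid; gid at 8 (size 8, align 8) → ends 16; lock at 16 (size 2, align 2) → ends 18; pad 2 to align 4 for cpu; cpu at 20 (size 4, align 4) → ends 24; rss at 24 (size 2, align 2) → ends 26; tail pad 6 to reach multiple of 8; total 32 bytes, alignment 8
cooldown at 0 (size 2, align 2) → ends 2
pad 6 to align 8 for z
z at 8 (size 72, align 8) → ends 80
state at 80 (size 4, align 4) → ends 84
x at 84 (size 2, align 2) → ends 86
pad 2 to align 4 for id
id at 88 (size 4, align 4) → ends 92
vy at 92 (size 4, align 4) → ends 96
ammo at 96 (size 2, align 2) → ends 98
target at 98 (size 1, align 1) → ends 99
pad 5 to align 8 for vx
vx at 104 (size 32, align 8) → ends 136
within Entry: gid at 8
104 + 8 = 112

112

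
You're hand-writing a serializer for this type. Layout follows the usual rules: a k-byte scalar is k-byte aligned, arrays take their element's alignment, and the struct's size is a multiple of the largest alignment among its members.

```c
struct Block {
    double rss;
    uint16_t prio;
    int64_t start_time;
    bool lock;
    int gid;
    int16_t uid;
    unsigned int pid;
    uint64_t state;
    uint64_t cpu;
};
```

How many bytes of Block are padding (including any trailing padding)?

rss at 0 (size 8, align 8) → ends 8
prio at 8 (size 2, align 2) → ends 10
pad 6 to align 8 for start_time
start_time at 16 (size 8, align 8) → ends 24
lock at 24 (size 1, align 1) → ends 25
pad 3 to align 4 for gid
gid at 28 (size 4, align 4) → ends 32
uid at 32 (size 2, align 2) → ends 34
pad 2 to align 4 for pid
pid at 36 (size 4, align 4) → ends 40
state at 40 (size 8, align 8) → ends 48
cpu at 48 (size 8, align 8) → ends 56
total 56 bytes, alignment 8
data bytes 45, size 56 → padding 11

11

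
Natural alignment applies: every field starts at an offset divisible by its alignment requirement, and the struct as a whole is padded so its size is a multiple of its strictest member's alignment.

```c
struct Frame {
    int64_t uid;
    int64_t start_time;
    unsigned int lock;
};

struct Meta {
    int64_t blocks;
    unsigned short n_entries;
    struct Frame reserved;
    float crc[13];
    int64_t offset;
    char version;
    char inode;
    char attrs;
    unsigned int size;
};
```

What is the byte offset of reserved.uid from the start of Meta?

Frame: 0..8  uid  (8B, 8-aligned); 8..16  start_time  (8B, 8-aligned); 16..20  lock  (4B, 4-aligned); 20..24  -- tail padding (4B); sizeof = 24, alignof = 8
0..8  blocks  (8B, 8-aligned)
8..10  n_entries  (2B, 2-aligned)
10..16  -- padding (6B)
16..40  reserved  (24B, 8-aligned)
within Frame: uid at 0
16 + 0 = 16

16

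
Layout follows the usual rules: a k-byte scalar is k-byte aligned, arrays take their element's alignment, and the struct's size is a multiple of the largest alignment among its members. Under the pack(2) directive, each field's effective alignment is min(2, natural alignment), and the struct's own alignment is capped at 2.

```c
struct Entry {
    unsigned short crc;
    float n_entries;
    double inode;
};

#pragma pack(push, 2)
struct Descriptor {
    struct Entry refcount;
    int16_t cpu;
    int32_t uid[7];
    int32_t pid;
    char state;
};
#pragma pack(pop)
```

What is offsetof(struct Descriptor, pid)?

46

Entry: 0..2  crc  (2B, 2-aligned); 2..4  -- padding (2B); 4..8  n_entries  (4B, 4-aligned); 8..16  inode  (8B, 8-aligned); sizeof = 16, alignof = 8
0..16  refcount  (16B, 2-aligned)
16..18  cpu  (2B, 2-aligned)
18..46  uid  (28B, 2-aligned)
46..50  pid  (4B, 2-aligned)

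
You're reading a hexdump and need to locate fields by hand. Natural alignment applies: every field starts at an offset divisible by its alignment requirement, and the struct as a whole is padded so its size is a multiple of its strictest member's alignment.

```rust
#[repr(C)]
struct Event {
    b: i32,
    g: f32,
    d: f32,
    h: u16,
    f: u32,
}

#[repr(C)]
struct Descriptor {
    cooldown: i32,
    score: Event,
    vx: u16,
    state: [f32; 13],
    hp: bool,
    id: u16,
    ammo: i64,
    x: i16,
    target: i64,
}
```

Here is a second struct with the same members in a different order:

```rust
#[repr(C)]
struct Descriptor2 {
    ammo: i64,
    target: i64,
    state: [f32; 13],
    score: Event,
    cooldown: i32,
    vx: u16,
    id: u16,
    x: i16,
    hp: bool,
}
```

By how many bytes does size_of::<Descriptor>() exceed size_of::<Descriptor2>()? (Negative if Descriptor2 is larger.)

Event: 0..4  b  (4B, 4-aligned); 4..8  g  (4B, 4-aligned); 8..12  d  (4B, 4-aligned); 12..14  h  (2B, 2-aligned); 14..16  -- padding (2B); 16..20  f  (4B, 4-aligned); sizeof = 20, alignof = 4
0..4  cooldown  (4B, 4-aligned)
4..24  score  (20B, 4-aligned)
24..26  vx  (2B, 2-aligned)
26..28  -- padding (2B)
28..80  state  (52B, 4-aligned)
80..81  hp  (1B, 1-aligned)
81..82  -- padding (1B)
82..84  id  (2B, 2-aligned)
84..88  -- padding (4B)
88..96  ammo  (8B, 8-aligned)
96..98  x  (2B, 2-aligned)
98..104  -- padding (6B)
104..112  target  (8B, 8-aligned)
sizeof = 112, alignof = 8
— Descriptor2 —
0..8  ammo  (8B, 8-aligned)
8..16  target  (8B, 8-aligned)
16..68  state  (52B, 4-aligned)
68..88  score  (20B, 4-aligned)
88..92  cooldown  (4B, 4-aligned)
92..94  vx  (2B, 2-aligned)
94..96  id  (2B, 2-aligned)
96..98  x  (2B, 2-aligned)
98..99  hp  (1B, 1-aligned)
99..104  -- tail padding (5B)
sizeof = 104, alignof = 8
112 − 104 = 8

8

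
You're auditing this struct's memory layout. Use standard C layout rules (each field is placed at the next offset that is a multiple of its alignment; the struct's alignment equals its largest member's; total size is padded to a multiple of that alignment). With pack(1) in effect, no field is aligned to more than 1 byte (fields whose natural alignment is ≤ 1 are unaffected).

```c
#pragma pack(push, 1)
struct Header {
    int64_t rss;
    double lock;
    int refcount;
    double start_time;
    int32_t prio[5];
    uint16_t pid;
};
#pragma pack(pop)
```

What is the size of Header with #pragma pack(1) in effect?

@0: rss [8B, align 1] → 8
@8: lock [8B, align 1] → 16
@16: refcount [4B, align 1] → 20
@20: start_time [8B, align 1] → 28
@28: prio [20B, align 1] → 48
@48: pid [2B, align 1] → 50
size 50, align 1

50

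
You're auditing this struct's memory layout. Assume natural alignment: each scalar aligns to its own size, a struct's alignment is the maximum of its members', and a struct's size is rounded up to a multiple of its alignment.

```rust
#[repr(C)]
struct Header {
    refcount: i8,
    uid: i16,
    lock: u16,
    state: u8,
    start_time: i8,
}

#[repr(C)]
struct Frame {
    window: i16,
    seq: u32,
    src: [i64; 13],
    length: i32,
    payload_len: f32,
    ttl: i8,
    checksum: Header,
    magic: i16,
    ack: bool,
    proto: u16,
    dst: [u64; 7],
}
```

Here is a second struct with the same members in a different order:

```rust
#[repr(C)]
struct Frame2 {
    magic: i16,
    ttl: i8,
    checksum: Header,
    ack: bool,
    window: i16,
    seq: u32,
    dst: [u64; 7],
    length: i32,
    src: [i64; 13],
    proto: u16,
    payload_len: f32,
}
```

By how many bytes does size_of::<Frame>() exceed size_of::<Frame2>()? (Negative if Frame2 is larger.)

-8

Header: @0: refcount [1B, align 1] → 1; +1 pad (align 2); @2: uid [2B, align 2] → 4; @4: lock [2B, align 2] → 6; @6: state [1B, align 1] → 7; @7: start_time [1B, align 1] → 8; size 8, align 2
@0: window [2B, align 2] → 2
+2 pad (align 4)
@4: seq [4B, align 4] → 8
@8: src [104B, align 8] → 112
@112: length [4B, align 4] → 116
@116: payload_len [4B, align 4] → 120
@120: ttl [1B, align 1] → 121
+1 pad (align 2)
@122: checksum [8B, align 2] → 130
@130: magic [2B, align 2] → 132
@132: ack [1B, align 1] → 133
+1 pad (align 2)
@134: proto [2B, align 2] → 136
@136: dst [56B, align 8] → 192
size 192, align 8
— Frame2 —
@0: magic [2B, align 2] → 2
@2: ttl [1B, align 1] → 3
+1 pad (align 2)
@4: checksum [8B, align 2] → 12
@12: ack [1B, align 1] → 13
+1 pad (align 2)
@14: window [2B, align 2] → 16
@16: seq [4B, align 4] → 20
+4 pad (align 8)
@24: dst [56B, align 8] → 80
@80: length [4B, align 4] → 84
+4 pad (align 8)
@88: src [104B, align 8] → 192
@192: proto [2B, align 2] → 194
+2 pad (align 4)
@196: payload_len [4B, align 4] → 200
size 200, align 8
192 − 200 = -8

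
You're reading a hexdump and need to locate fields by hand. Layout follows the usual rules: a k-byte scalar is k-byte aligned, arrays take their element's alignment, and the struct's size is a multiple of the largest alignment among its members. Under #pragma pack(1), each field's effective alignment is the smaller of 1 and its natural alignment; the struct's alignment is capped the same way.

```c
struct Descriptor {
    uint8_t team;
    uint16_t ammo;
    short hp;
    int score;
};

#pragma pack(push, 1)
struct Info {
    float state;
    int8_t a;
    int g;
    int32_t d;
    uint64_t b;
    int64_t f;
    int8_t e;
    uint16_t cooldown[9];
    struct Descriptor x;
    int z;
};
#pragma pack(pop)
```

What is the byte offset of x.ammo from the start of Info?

Descriptor: team at 0 (size 1, align 1) → ends 1; pad 1 to align 2 for ammo; ammo at 2 (size 2, align 2) → ends 4; hp at 4 (size 2, align 2) → ends 6; pad 2 to align 4 for score; score at 8 (size 4, align 4) → ends 12; total 12 bytes, alignment 4
state at 0 (size 4, align 1) → ends 4
a at 4 (size 1, align 1) → ends 5
g at 5 (size 4, align 1) → ends 9
d at 9 (size 4, align 1) → ends 13
b at 13 (size 8, align 1) → ends 21
f at 21 (size 8, align 1) → ends 29
e at 29 (size 1, align 1) → ends 30
cooldown at 30 (size 18, align 1) → ends 48
x at 48 (size 12, align 1) → ends 60
within Descriptor: ammo at 2
48 + 2 = 50

50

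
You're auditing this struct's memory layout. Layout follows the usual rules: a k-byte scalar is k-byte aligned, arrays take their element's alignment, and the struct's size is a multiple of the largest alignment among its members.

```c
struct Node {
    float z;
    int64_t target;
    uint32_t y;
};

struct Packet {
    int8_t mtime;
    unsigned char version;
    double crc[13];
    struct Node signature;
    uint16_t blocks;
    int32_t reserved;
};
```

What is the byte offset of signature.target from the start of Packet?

120

Node: @0: z [4B, align 4] → 4; +4 pad (align 8); @8: target [8B, align 8] → 16; @16: y [4B, align 4] → 20; +4 tail pad (align 8); size 24, align 8
@0: mtime [1B, align 1] → 1
@1: version [1B, align 1] → 2
+6 pad (align 8)
@8: crc [104B, align 8] → 112
@112: signature [24B, align 8] → 136
within Node: target at 8
112 + 8 = 120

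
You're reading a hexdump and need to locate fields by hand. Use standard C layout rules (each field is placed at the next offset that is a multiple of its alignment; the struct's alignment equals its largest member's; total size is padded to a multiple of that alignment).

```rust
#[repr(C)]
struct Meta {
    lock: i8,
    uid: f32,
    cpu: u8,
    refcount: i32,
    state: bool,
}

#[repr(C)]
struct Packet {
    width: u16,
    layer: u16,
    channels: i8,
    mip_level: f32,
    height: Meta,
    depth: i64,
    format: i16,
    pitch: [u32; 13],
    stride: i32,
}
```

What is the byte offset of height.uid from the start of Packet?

Meta: @0: lock [1B, align 1] → 1; +3 pad (align 4); @4: uid [4B, align 4] → 8; @8: cpu [1B, align 1] → 9; +3 pad (align 4); @12: refcount [4B, align 4] → 16; @16: state [1B, align 1] → 17; +3 tail pad (align 4); size 20, align 4
@0: width [2B, align 2] → 2
@2: layer [2B, align 2] → 4
@4: channels [1B, align 1] → 5
+3 pad (align 4)
@8: mip_level [4B, align 4] → 12
@12: height [20B, align 4] → 32
within Meta: uid at 4
12 + 4 = 16

16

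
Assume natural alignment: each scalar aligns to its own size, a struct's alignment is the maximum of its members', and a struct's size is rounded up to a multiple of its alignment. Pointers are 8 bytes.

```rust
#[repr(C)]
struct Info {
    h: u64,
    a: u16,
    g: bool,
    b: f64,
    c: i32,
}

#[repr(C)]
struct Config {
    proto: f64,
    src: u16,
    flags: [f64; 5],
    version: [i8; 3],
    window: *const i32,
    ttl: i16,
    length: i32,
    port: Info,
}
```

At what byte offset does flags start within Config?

Info: 0..8  h  (8B, 8-aligned); 8..10  a  (2B, 2-aligned); 10..11  g  (1B, 1-aligned); 11..16  -- padding (5B); 16..24  b  (8B, 8-aligned); 24..28  c  (4B, 4-aligned); 28..32  -- tail padding (4B); sizeof = 32, alignof = 8
0..8  proto  (8B, 8-aligned)
8..10  src  (2B, 2-aligned)
10..16  -- padding (6B)
16..56  flags  (40B, 8-aligned)

16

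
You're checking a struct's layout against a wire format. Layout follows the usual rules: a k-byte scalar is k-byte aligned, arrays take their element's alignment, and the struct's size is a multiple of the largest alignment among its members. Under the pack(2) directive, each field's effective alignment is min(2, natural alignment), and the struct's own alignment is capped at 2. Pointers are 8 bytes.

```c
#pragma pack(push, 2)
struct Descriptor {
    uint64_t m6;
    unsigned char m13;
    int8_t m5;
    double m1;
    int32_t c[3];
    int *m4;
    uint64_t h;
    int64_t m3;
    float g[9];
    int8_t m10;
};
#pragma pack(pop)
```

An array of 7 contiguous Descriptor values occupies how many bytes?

0..8  m6  (8B, 2-aligned)
8..9  m13  (1B, 1-aligned)
9..10  m5  (1B, 1-aligned)
10..18  m1  (8B, 2-aligned)
18..30  c  (12B, 2-aligned)
30..38  m4  (8B, 2-aligned)
38..46  h  (8B, 2-aligned)
46..54  m3  (8B, 2-aligned)
54..90  g  (36B, 2-aligned)
90..91  m10  (1B, 1-aligned)
91..92  -- tail padding (1B)
sizeof = 92, alignof = 2
array of 7: 7 × 92 = 644

644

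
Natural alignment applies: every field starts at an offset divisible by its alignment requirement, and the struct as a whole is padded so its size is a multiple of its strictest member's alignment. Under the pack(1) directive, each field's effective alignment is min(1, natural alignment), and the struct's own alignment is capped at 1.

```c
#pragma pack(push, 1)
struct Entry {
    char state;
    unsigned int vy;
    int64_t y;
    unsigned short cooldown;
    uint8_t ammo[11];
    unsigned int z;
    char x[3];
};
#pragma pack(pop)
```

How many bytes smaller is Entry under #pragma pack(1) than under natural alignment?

natural layout:
  @0: state [1B, align 1] → 1
  +3 pad (align 4)
  @4: vy [4B, align 4] → 8
  @8: y [8B, align 8] → 16
  @16: cooldown [2B, align 2] → 18
  @18: ammo [11B, align 1] → 29
  +3 pad (align 4)
  @32: z [4B, align 4] → 36
  @36: x [3B, align 1] → 39
  +1 tail pad (align 8)
  size 40, align 8
packed(1) layout:
  @0: state [1B, align 1] → 1
  @1: vy [4B, align 1] → 5
  @5: y [8B, align 1] → 13
  @13: cooldown [2B, align 1] → 15
  @15: ammo [11B, align 1] → 26
  @26: z [4B, align 1] → 30
  @30: x [3B, align 1] → 33
  size 33, align 1
40 − 33 = 7

7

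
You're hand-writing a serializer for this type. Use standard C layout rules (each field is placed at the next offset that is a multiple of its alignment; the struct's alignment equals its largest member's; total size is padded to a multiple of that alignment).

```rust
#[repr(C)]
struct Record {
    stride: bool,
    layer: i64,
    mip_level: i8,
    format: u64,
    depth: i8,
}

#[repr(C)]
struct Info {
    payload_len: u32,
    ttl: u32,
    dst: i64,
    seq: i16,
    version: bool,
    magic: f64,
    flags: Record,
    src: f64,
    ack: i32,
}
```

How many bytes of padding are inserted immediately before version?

Record: @0: stride [1B, align 1] → 1; +7 pad (align 8); @8: layer [8B, align 8] → 16; @16: mip_level [1B, align 1] → 17; +7 pad (align 8); @24: format [8B, align 8] → 32; @32: depth [1B, align 1] → 33; +7 tail pad (align 8); size 40, align 8
@0: payload_len [4B, align 4] → 4
@4: ttl [4B, align 4] → 8
@8: dst [8B, align 8] → 16
@16: seq [2B, align 2] → 18
@18: version [1B, align 1] → 19

0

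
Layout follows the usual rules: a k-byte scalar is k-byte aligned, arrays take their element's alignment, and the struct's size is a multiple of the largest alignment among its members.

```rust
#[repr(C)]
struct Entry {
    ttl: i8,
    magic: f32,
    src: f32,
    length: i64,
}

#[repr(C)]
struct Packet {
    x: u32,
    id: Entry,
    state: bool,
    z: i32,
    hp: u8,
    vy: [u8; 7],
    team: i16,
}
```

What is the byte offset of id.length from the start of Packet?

Entry: 0..1  ttl  (1B, 1-aligned); 1..4  -- padding (3B); 4..8  magic  (4B, 4-aligned); 8..12  src  (4B, 4-aligned); 12..16  -- padding (4B); 16..24  length  (8B, 8-aligned); sizeof = 24, alignof = 8
0..4  x  (4B, 4-aligned)
4..8  -- padding (4B)
8..32  id  (24B, 8-aligned)
within Entry: length at 16
8 + 16 = 24

24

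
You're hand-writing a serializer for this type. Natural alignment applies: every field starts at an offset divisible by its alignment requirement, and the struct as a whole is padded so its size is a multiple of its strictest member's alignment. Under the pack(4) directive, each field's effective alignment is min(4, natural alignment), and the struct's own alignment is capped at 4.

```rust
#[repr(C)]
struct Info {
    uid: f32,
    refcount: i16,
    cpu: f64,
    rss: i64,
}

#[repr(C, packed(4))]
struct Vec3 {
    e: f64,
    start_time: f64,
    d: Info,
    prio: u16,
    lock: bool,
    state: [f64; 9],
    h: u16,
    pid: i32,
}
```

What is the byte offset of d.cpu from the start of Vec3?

24

Info: 0..4  uid  (4B, 4-aligned); 4..6  refcount  (2B, 2-aligned); 6..8  -- padding (2B); 8..16  cpu  (8B, 8-aligned); 16..24  rss  (8B, 8-aligned); sizeof = 24, alignof = 8
0..8  e  (8B, 4-aligned)
8..16  start_time  (8B, 4-aligned)
16..40  d  (24B, 4-aligned)
within Info: cpu at 8
16 + 8 = 24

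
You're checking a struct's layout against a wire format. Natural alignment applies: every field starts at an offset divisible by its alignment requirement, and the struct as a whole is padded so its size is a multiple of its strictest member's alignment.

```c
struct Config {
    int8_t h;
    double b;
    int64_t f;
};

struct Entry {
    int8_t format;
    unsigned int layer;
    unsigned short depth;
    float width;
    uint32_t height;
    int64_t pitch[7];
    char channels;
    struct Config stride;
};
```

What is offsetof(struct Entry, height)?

16

Config: 0..1  h  (1B, 1-aligned); 1..8  -- padding (7B); 8..16  b  (8B, 8-aligned); 16..24  f  (8B, 8-aligned); sizeof = 24, alignof = 8
0..1  format  (1B, 1-aligned)
1..4  -- padding (3B)
4..8  layer  (4B, 4-aligned)
8..10  depth  (2B, 2-aligned)
10..12  -- padding (2B)
12..16  width  (4B, 4-aligned)
16..20  height  (4B, 4-aligned)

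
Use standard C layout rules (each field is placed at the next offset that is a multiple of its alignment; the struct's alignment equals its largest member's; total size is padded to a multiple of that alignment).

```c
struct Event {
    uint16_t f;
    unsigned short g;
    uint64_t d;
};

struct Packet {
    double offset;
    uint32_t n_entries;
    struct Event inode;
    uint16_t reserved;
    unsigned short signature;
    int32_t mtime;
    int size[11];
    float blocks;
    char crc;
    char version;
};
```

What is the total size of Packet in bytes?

96 bytes

Event: 0..2  f  (2B, 2-aligned); 2..4  g  (2B, 2-aligned); 4..8  -- padding (4B); 8..16  d  (8B, 8-aligned); sizeof = 16, alignof = 8
0..8  offset  (8B, 8-aligned)
8..12  n_entries  (4B, 4-aligned)
12..16  -- padding (4B)
16..32  inode  (16B, 8-aligned)
32..34  reserved  (2B, 2-aligned)
34..36  signature  (2B, 2-aligned)
36..40  mtime  (4B, 4-aligned)
40..84  size  (44B, 4-aligned)
84..88  blocks  (4B, 4-aligned)
88..89  crc  (1B, 1-aligned)
89..90  version  (1B, 1-aligned)
90..96  -- tail padding (6B)
sizeof = 96, alignof = 8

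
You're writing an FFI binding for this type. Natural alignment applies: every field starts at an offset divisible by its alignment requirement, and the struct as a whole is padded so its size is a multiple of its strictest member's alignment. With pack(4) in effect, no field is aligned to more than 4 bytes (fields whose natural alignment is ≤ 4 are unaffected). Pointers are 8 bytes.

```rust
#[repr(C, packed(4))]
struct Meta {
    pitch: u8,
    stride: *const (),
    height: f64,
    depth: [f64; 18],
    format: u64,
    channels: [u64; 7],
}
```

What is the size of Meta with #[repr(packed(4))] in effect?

228

0..1  pitch  (1B, 1-aligned)
1..4  -- padding (3B)
4..12  stride  (8B, 4-aligned)
12..20  height  (8B, 4-aligned)
20..164  depth  (144B, 4-aligned)
164..172  format  (8B, 4-aligned)
172..228  channels  (56B, 4-aligned)
sizeof = 228, alignof = 4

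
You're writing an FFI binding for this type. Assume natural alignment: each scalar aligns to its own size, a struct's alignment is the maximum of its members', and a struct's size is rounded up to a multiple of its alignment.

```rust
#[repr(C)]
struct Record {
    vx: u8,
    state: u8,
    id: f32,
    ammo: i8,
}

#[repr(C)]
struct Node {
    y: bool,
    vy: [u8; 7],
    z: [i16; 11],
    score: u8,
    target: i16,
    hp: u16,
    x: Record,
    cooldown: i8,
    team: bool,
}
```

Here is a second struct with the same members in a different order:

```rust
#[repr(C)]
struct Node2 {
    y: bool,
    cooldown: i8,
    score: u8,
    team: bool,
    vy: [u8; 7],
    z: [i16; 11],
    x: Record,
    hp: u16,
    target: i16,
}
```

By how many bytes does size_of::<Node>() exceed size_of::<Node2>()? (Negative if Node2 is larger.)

Record: vx at 0 (size 1, align 1) → ends 1; state at 1 (size 1, align 1) → ends 2; pad 2 to align 4 for id; id at 4 (size 4, align 4) → ends 8; ammo at 8 (size 1, align 1) → ends 9; tail pad 3 to reach multiple of 4; total 12 bytes, alignment 4
y at 0 (size 1, align 1) → ends 1
vy at 1 (size 7, align 1) → ends 8
z at 8 (size 22, align 2) → ends 30
score at 30 (size 1, align 1) → ends 31
pad 1 to align 2 for target
target at 32 (size 2, align 2) → ends 34
hp at 34 (size 2, align 2) → ends 36
x at 36 (size 12, align 4) → ends 48
cooldown at 48 (size 1, align 1) → ends 49
team at 49 (size 1, align 1) → ends 50
tail pad 2 to reach multiple of 4
total 52 bytes, alignment 4
— Node2 —
y at 0 (size 1, align 1) → ends 1
cooldown at 1 (size 1, align 1) → ends 2
score at 2 (size 1, align 1) → ends 3
team at 3 (size 1, align 1) → ends 4
vy at 4 (size 7, align 1) → ends 11
pad 1 to align 2 for z
z at 12 (size 22, align 2) → ends 34
pad 2 to align 4 for x
x at 36 (size 12, align 4) → ends 48
hp at 48 (size 2, align 2) → ends 50
target at 50 (size 2, align 2) → ends 52
total 52 bytes, alignment 4
52 − 52 = 0

0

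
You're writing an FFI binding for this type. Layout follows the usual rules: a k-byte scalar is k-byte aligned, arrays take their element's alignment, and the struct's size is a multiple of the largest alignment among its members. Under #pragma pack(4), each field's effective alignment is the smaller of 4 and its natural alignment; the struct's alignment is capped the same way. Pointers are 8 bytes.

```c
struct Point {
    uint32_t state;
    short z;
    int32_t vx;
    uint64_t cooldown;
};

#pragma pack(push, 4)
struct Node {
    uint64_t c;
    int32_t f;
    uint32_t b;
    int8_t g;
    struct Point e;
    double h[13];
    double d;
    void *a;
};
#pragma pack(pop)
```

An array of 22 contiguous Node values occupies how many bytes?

Point: 0..4  state  (4B, 4-aligned); 4..6  z  (2B, 2-aligned); 6..8  -- padding (2B); 8..12  vx  (4B, 4-aligned); 12..16  -- padding (4B); 16..24  cooldown  (8B, 8-aligned); sizeof = 24, alignof = 8
0..8  c  (8B, 4-aligned)
8..12  f  (4B, 4-aligned)
12..16  b  (4B, 4-aligned)
16..17  g  (1B, 1-aligned)
17..20  -- padding (3B)
20..44  e  (24B, 4-aligned)
44..148  h  (104B, 4-aligned)
148..156  d  (8B, 4-aligned)
156..164  a  (8B, 4-aligned)
sizeof = 164, alignof = 4
array of 22: 22 × 164 = 3608

3608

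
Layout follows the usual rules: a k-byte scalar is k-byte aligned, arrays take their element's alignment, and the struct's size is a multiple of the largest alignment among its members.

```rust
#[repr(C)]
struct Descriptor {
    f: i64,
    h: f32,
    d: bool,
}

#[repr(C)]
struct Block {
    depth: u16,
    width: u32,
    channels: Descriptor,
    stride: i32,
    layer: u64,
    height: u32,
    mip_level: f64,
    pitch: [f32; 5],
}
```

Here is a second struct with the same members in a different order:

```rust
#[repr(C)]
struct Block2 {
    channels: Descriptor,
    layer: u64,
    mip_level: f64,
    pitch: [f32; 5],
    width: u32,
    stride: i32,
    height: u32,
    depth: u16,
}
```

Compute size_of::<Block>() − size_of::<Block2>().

8

Descriptor: @0: f [8B, align 8] → 8; @8: h [4B, align 4] → 12; @12: d [1B, align 1] → 13; +3 tail pad (align 8); size 16, align 8
@0: depth [2B, align 2] → 2
+2 pad (align 4)
@4: width [4B, align 4] → 8
@8: channels [16B, align 8] → 24
@24: stride [4B, align 4] → 28
+4 pad (align 8)
@32: layer [8B, align 8] → 40
@40: height [4B, align 4] → 44
+4 pad (align 8)
@48: mip_level [8B, align 8] → 56
@56: pitch [20B, align 4] → 76
+4 tail pad (align 8)
size 80, align 8
— Block2 —
@0: channels [16B, align 8] → 16
@16: layer [8B, align 8] → 24
@24: mip_level [8B, align 8] → 32
@32: pitch [20B, align 4] → 52
@52: width [4B, align 4] → 56
@56: stride [4B, align 4] → 60
@60: height [4B, align 4] → 64
@64: depth [2B, align 2] → 66
+6 tail pad (align 8)
size 72, align 8
80 − 72 = 8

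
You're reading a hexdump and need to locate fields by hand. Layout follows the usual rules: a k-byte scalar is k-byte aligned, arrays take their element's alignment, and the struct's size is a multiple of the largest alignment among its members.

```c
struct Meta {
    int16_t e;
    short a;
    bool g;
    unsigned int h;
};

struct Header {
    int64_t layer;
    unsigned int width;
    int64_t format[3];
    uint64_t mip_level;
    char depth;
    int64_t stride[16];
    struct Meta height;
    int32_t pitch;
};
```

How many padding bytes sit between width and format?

Meta: e at 0 (size 2, align 2) → ends 2; a at 2 (size 2, align 2) → ends 4; g at 4 (size 1, align 1) → ends 5; pad 3 to align 4 for h; h at 8 (size 4, align 4) → ends 12; total 12 bytes, alignment 4
layer at 0 (size 8, align 8) → ends 8
width at 8 (size 4, align 4) → ends 12
pad 4 to align 8 for format
format at 16 (size 24, align 8) → ends 40

4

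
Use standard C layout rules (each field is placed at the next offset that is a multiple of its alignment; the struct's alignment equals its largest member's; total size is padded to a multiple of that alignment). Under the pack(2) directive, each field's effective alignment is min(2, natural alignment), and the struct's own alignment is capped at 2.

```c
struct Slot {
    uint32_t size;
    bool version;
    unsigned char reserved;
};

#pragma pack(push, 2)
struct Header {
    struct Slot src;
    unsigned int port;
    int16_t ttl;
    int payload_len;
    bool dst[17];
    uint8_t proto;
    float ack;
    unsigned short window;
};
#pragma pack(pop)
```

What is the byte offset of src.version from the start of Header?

Slot: @0: size [4B, align 4] → 4; @4: version [1B, align 1] → 5; @5: reserved [1B, align 1] → 6; +2 tail pad (align 4); size 8, align 4
@0: src [8B, align 2] → 8
within Slot: version at 4
0 + 4 = 4

4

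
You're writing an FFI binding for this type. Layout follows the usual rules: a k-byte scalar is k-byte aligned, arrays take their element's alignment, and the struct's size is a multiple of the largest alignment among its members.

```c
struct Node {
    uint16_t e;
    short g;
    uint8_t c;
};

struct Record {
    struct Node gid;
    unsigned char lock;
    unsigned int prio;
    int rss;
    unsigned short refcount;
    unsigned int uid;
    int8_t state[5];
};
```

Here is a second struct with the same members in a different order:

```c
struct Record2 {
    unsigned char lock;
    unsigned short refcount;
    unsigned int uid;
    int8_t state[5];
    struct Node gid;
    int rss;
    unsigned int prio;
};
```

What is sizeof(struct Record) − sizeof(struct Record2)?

4

Node: 0..2  e  (2B, 2-aligned); 2..4  g  (2B, 2-aligned); 4..5  c  (1B, 1-aligned); 5..6  -- tail padding (1B); sizeof = 6, alignof = 2
0..6  gid  (6B, 2-aligned)
6..7  lock  (1B, 1-aligned)
7..8  -- padding (1B)
8..12  prio  (4B, 4-aligned)
12..16  rss  (4B, 4-aligned)
16..18  refcount  (2B, 2-aligned)
18..20  -- padding (2B)
20..24  uid  (4B, 4-aligned)
24..29  state  (5B, 1-aligned)
29..32  -- tail padding (3B)
sizeof = 32, alignof = 4
— Record2 —
0..1  lock  (1B, 1-aligned)
1..2  -- padding (1B)
2..4  refcount  (2B, 2-aligned)
4..8  uid  (4B, 4-aligned)
8..13  state  (5B, 1-aligned)
13..14  -- padding (1B)
14..20  gid  (6B, 2-aligned)
20..24  rss  (4B, 4-aligned)
24..28  prio  (4B, 4-aligned)
sizeof = 28, alignof = 4
32 − 28 = 4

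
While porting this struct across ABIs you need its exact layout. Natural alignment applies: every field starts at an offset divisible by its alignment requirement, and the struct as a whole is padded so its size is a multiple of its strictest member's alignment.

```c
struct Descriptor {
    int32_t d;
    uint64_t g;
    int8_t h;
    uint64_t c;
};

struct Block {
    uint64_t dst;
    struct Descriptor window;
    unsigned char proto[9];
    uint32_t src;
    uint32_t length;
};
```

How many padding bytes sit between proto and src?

Descriptor: 0..4  d  (4B, 4-aligned); 4..8  -- padding (4B); 8..16  g  (8B, 8-aligned); 16..17  h  (1B, 1-aligned); 17..24  -- padding (7B); 24..32  c  (8B, 8-aligned); sizeof = 32, alignof = 8
0..8  dst  (8B, 8-aligned)
8..40  window  (32B, 8-aligned)
40..49  proto  (9B, 1-aligned)
49..52  -- padding (3B)
52..56  src  (4B, 4-aligned)

3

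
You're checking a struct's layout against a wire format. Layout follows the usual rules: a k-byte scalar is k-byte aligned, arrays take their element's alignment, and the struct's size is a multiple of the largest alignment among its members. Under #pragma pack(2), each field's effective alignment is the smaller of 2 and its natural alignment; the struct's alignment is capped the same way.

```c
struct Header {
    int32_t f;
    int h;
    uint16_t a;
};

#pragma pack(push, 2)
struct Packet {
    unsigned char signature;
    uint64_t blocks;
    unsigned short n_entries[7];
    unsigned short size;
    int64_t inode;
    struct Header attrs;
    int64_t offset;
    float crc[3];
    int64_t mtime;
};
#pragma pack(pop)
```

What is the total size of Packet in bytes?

74 bytes

Header: 0..4  f  (4B, 4-aligned); 4..8  h  (4B, 4-aligned); 8..10  a  (2B, 2-aligned); 10..12  -- tail padding (2B); sizeof = 12, alignof = 4
0..1  signature  (1B, 1-aligned)
1..2  -- padding (1B)
2..10  blocks  (8B, 2-aligned)
10..24  n_entries  (14B, 2-aligned)
24..26  size  (2B, 2-aligned)
26..34  inode  (8B, 2-aligned)
34..46  attrs  (12B, 2-aligned)
46..54  offset  (8B, 2-aligned)
54..66  crc  (12B, 2-aligned)
66..74  mtime  (8B, 2-aligned)
sizeof = 74, alignof = 2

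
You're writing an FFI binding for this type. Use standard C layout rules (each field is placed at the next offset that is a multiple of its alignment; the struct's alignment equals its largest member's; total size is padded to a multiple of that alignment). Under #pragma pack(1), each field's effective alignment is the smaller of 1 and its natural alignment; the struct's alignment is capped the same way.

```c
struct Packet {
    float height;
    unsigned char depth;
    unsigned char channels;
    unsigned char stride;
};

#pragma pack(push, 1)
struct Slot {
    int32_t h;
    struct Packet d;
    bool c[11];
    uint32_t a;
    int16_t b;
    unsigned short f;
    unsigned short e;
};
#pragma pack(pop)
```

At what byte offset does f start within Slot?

Packet: @0: height [4B, align 4] → 4; @4: depth [1B, align 1] → 5; @5: channels [1B, align 1] → 6; @6: stride [1B, align 1] → 7; +1 tail pad (align 4); size 8, align 4
@0: h [4B, align 1] → 4
@4: d [8B, align 1] → 12
@12: c [11B, align 1] → 23
@23: a [4B, align 1] → 27
@27: b [2B, align 1] → 29
@29: f [2B, align 1] → 31

29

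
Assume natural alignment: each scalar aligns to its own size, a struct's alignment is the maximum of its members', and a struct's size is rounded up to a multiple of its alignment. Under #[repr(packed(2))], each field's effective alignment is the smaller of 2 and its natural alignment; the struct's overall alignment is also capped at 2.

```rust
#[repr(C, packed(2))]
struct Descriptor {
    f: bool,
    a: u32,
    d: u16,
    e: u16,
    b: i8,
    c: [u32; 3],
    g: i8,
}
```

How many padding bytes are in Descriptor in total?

@0: f [1B, align 1] → 1
+1 pad (align 2)
@2: a [4B, align 2] → 6
@6: d [2B, align 2] → 8
@8: e [2B, align 2] → 10
@10: b [1B, align 1] → 11
+1 pad (align 2)
@12: c [12B, align 2] → 24
@24: g [1B, align 1] → 25
+1 tail pad (align 2)
size 26, align 2
data bytes 23, size 26 → padding 3

3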